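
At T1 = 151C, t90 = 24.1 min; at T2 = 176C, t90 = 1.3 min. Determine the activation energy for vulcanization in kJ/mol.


T1 = 424.15 K, T2 = 449.15 K
1/T1 - 1/T2 = 1.3123e-04
ln(t1/t2) = ln(24.1/1.3) = 2.9198
Ea = 8.314 * 2.9198 / 1.3123e-04 = 184986.9396 J/mol
Ea = 184.99 kJ/mol

184.99 kJ/mol


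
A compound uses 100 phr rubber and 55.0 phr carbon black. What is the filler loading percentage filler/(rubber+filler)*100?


Filler % = filler / (rubber + filler) * 100
= 55.0 / (100 + 55.0) * 100
= 55.0 / 155.0 * 100
= 35.48%

35.48%


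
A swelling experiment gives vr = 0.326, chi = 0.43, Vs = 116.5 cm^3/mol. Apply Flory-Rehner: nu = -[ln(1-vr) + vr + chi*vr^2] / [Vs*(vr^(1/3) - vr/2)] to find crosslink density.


ln(1 - vr) = ln(1 - 0.326) = -0.3945
Numerator = -((-0.3945) + 0.326 + 0.43 * 0.326^2) = 0.0228
Denominator = 116.5 * (0.326^(1/3) - 0.326/2) = 61.1903
nu = 0.0228 / 61.1903 = 3.7304e-04 mol/cm^3

3.7304e-04 mol/cm^3


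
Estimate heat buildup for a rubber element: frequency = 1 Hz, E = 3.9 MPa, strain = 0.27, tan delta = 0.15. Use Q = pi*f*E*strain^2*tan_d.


Q = pi * f * E * strain^2 * tan_d
= pi * 1 * 3.9 * 0.27^2 * 0.15
= pi * 1 * 3.9 * 0.0729 * 0.15
= 0.1340

Q = 0.1340


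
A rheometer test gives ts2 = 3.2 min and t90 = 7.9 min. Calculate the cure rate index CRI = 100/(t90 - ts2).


CRI = 100 / (t90 - ts2)
= 100 / (7.9 - 3.2)
= 100 / 4.7
= 21.28 min^-1

21.28 min^-1


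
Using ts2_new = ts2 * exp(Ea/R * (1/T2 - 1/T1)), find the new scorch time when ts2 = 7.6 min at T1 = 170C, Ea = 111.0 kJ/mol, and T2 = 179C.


Convert temperatures: T1 = 170 + 273.15 = 443.15 K, T2 = 179 + 273.15 = 452.15 K
ts2_new = 7.6 * exp(111000 / 8.314 * (1/452.15 - 1/443.15))
1/T2 - 1/T1 = -4.4917e-05
ts2_new = 4.17 min

4.17 min


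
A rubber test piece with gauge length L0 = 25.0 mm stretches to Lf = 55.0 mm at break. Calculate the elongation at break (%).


Elongation = (Lf - L0) / L0 * 100
= (55.0 - 25.0) / 25.0 * 100
= 30.0 / 25.0 * 100
= 120.0%

120.0%


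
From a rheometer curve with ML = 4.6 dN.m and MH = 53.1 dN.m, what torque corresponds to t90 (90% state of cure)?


M90 = ML + 0.9 * (MH - ML)
M90 = 4.6 + 0.9 * (53.1 - 4.6)
M90 = 4.6 + 0.9 * 48.5
M90 = 48.25 dN.m

48.25 dN.m


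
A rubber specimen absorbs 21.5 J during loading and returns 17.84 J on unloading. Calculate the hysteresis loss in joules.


Hysteresis loss = loading - unloading
= 21.5 - 17.84
= 3.66 J

3.66 J


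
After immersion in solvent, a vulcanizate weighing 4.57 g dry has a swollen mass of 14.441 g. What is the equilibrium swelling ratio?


Q = W_swollen / W_dry
Q = 14.441 / 4.57
Q = 3.16

Q = 3.16


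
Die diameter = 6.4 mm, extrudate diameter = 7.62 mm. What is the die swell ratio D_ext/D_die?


Die swell ratio = D_extrudate / D_die
= 7.62 / 6.4
= 1.191

Die swell = 1.191


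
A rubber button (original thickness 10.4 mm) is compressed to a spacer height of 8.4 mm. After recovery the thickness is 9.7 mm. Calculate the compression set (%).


CS = (t0 - recovered) / (t0 - ts) * 100
= (10.4 - 9.7) / (10.4 - 8.4) * 100
= 0.7 / 2.0 * 100
= 35.0%

35.0%


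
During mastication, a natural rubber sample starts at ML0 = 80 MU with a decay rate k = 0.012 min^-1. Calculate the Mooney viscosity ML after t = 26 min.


ML = ML0 * exp(-k * t)
ML = 80 * exp(-0.012 * 26)
ML = 80 * 0.7320
ML = 58.56 MU

58.56 MU


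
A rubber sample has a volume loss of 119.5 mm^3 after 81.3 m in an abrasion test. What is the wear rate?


Rate = volume_loss / distance
= 119.5 / 81.3
= 1.47 mm^3/m

1.47 mm^3/m


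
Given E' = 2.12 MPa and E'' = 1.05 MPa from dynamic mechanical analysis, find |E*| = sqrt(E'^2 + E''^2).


|E*| = sqrt(E'^2 + E''^2)
= sqrt(2.12^2 + 1.05^2)
= sqrt(4.4944 + 1.1025)
= 2.366 MPa

2.366 MPa


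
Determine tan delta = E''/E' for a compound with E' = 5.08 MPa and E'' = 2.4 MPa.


tan delta = E'' / E'
= 2.4 / 5.08
= 0.4724

tan delta = 0.4724


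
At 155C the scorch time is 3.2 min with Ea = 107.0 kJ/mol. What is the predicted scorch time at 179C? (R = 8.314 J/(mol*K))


Convert temperatures: T1 = 155 + 273.15 = 428.15 K, T2 = 179 + 273.15 = 452.15 K
ts2_new = 3.2 * exp(107000 / 8.314 * (1/452.15 - 1/428.15))
1/T2 - 1/T1 = -1.2397e-04
ts2_new = 0.65 min

0.65 min


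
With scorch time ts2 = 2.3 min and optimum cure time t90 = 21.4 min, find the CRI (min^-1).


CRI = 100 / (t90 - ts2)
= 100 / (21.4 - 2.3)
= 100 / 19.1
= 5.24 min^-1

5.24 min^-1


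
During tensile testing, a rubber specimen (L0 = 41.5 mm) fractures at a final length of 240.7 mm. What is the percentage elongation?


Elongation = (Lf - L0) / L0 * 100
= (240.7 - 41.5) / 41.5 * 100
= 199.2 / 41.5 * 100
= 480.0%

480.0%


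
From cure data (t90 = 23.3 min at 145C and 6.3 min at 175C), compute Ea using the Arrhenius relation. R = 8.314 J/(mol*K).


T1 = 418.15 K, T2 = 448.15 K
1/T1 - 1/T2 = 1.6009e-04
ln(t1/t2) = ln(23.3/6.3) = 1.3079
Ea = 8.314 * 1.3079 / 1.6009e-04 = 67923.4982 J/mol
Ea = 67.92 kJ/mol

67.92 kJ/mol


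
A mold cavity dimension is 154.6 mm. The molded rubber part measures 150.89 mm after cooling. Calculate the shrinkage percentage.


Shrinkage = (mold - part) / mold * 100
= (154.6 - 150.89) / 154.6 * 100
= 3.71 / 154.6 * 100
= 2.4%

2.4%


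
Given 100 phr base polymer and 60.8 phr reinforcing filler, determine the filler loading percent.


Filler % = filler / (rubber + filler) * 100
= 60.8 / (100 + 60.8) * 100
= 60.8 / 160.8 * 100
= 37.81%

37.81%


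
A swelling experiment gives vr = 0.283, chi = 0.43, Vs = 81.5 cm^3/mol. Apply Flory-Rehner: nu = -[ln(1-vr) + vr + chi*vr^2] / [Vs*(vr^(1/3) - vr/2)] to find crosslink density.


ln(1 - vr) = ln(1 - 0.283) = -0.3327
Numerator = -((-0.3327) + 0.283 + 0.43 * 0.283^2) = 0.0152
Denominator = 81.5 * (0.283^(1/3) - 0.283/2) = 41.9759
nu = 0.0152 / 41.9759 = 3.6309e-04 mol/cm^3

3.6309e-04 mol/cm^3


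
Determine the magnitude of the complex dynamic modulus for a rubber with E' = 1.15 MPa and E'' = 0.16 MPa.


|E*| = sqrt(E'^2 + E''^2)
= sqrt(1.15^2 + 0.16^2)
= sqrt(1.3225 + 0.0256)
= 1.161 MPa

1.161 MPa


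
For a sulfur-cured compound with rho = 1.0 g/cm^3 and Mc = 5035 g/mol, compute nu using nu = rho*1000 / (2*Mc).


nu = rho * 1000 / (2 * Mc)
nu = 1.0 * 1000 / (2 * 5035)
nu = 1000.0 / 10070
nu = 0.0993 mol/L

0.0993 mol/L


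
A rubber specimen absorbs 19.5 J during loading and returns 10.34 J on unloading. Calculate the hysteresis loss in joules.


Hysteresis loss = loading - unloading
= 19.5 - 10.34
= 9.16 J

9.16 J


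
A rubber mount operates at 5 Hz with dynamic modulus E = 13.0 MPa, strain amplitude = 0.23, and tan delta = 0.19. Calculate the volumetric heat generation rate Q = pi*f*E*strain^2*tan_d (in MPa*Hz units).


Q = pi * f * E * strain^2 * tan_d
= pi * 5 * 13.0 * 0.23^2 * 0.19
= pi * 5 * 13.0 * 0.0529 * 0.19
= 2.0524

Q = 2.0524


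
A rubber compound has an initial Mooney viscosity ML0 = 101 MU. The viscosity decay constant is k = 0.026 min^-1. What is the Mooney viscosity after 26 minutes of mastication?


ML = ML0 * exp(-k * t)
ML = 101 * exp(-0.026 * 26)
ML = 101 * 0.5086
ML = 51.37 MU

51.37 MU


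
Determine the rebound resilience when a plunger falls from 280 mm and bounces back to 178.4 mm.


Resilience = h_rebound / h_drop * 100
= 178.4 / 280 * 100
= 63.7%

63.7%


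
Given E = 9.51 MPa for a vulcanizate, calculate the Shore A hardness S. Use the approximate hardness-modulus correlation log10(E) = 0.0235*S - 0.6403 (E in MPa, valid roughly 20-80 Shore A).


log10(E) = 0.0235*S - 0.6403  =>  S = (log10(E) + 0.6403) / 0.0235
log10(9.51) = 0.978181
S = (0.978181 + 0.6403) / 0.0235 = 1.618481 / 0.0235
S = 68.9

Shore A = 68.9


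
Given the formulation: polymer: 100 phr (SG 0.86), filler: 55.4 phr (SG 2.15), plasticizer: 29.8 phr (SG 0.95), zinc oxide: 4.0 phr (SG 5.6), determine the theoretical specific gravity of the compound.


Sum of weights = 189.2
Volume contributions:
  polymer: 100/0.86 = 116.2791
  filler: 55.4/2.15 = 25.7674
  plasticizer: 29.8/0.95 = 31.3684
  zinc oxide: 4.0/5.6 = 0.7143
Sum of volumes = 174.1292
SG = 189.2 / 174.1292 = 1.087

SG = 1.087


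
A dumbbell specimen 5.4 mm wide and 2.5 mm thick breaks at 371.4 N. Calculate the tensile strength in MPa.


Area = width * thickness = 5.4 * 2.5 = 13.5 mm^2
TS = force / area = 371.4 / 13.5 = 27.51 MPa

27.51 MPa


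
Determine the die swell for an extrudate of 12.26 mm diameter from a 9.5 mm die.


Die swell ratio = D_extrudate / D_die
= 12.26 / 9.5
= 1.291

Die swell = 1.291


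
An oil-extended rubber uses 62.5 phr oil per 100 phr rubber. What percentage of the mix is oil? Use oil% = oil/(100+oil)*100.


Oil % = oil / (100 + oil) * 100
= 62.5 / (100 + 62.5) * 100
= 62.5 / 162.5 * 100
= 38.46%

38.46%


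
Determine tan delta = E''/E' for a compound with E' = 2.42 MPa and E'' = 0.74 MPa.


tan delta = E'' / E'
= 0.74 / 2.42
= 0.3058

tan delta = 0.3058


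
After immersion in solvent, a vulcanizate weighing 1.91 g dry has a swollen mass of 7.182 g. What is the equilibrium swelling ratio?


Q = W_swollen / W_dry
Q = 7.182 / 1.91
Q = 3.76

Q = 3.76


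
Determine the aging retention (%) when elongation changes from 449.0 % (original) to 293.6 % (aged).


Retention = aged / original * 100
= 293.6 / 449.0 * 100
= 65.4%

65.4%


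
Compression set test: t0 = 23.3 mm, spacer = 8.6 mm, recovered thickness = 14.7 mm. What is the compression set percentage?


CS = (t0 - recovered) / (t0 - ts) * 100
= (23.3 - 14.7) / (23.3 - 8.6) * 100
= 8.6 / 14.7 * 100
= 58.5%

58.5%


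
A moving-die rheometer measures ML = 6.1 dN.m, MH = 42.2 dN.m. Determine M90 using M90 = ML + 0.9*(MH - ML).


M90 = ML + 0.9 * (MH - ML)
M90 = 6.1 + 0.9 * (42.2 - 6.1)
M90 = 6.1 + 0.9 * 36.1
M90 = 38.59 dN.m

38.59 dN.m


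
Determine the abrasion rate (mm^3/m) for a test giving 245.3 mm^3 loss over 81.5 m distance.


Rate = volume_loss / distance
= 245.3 / 81.5
= 3.01 mm^3/m

3.01 mm^3/m


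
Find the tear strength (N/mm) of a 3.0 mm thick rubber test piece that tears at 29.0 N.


Tear strength = force / thickness
= 29.0 / 3.0
= 9.67 N/mm

9.67 N/mm


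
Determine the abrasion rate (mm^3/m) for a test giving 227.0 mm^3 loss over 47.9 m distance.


Rate = volume_loss / distance
= 227.0 / 47.9
= 4.739 mm^3/m

4.739 mm^3/m


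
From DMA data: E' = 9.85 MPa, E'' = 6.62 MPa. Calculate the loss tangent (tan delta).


tan delta = E'' / E'
= 6.62 / 9.85
= 0.6721

tan delta = 0.6721


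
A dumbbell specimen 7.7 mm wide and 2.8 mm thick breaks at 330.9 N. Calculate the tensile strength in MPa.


Area = width * thickness = 7.7 * 2.8 = 21.56 mm^2
TS = force / area = 330.9 / 21.56 = 15.35 MPa

15.35 MPa


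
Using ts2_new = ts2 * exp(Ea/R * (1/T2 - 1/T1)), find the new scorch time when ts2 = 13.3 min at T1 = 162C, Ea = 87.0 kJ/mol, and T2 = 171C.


Convert temperatures: T1 = 162 + 273.15 = 435.15 K, T2 = 171 + 273.15 = 444.15 K
ts2_new = 13.3 * exp(87000 / 8.314 * (1/444.15 - 1/435.15))
1/T2 - 1/T1 = -4.6567e-05
ts2_new = 8.17 min

8.17 min


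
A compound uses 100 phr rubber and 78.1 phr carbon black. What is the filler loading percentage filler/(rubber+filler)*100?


Filler % = filler / (rubber + filler) * 100
= 78.1 / (100 + 78.1) * 100
= 78.1 / 178.1 * 100
= 43.85%

43.85%


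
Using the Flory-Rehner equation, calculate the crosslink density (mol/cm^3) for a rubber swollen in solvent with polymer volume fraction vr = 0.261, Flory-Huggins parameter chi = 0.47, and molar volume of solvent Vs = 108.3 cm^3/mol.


ln(1 - vr) = ln(1 - 0.261) = -0.3025
Numerator = -((-0.3025) + 0.261 + 0.47 * 0.261^2) = 0.0094
Denominator = 108.3 * (0.261^(1/3) - 0.261/2) = 55.0779
nu = 0.0094 / 55.0779 = 1.7140e-04 mol/cm^3

1.7140e-04 mol/cm^3


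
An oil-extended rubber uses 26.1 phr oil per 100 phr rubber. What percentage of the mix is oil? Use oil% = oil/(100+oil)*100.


Oil % = oil / (100 + oil) * 100
= 26.1 / (100 + 26.1) * 100
= 26.1 / 126.1 * 100
= 20.7%

20.7%


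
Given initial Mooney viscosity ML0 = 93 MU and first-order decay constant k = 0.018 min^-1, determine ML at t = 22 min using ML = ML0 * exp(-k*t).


ML = ML0 * exp(-k * t)
ML = 93 * exp(-0.018 * 22)
ML = 93 * 0.6730
ML = 62.59 MU

62.59 MU


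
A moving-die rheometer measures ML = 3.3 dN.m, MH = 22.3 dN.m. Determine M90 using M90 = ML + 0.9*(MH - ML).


M90 = ML + 0.9 * (MH - ML)
M90 = 3.3 + 0.9 * (22.3 - 3.3)
M90 = 3.3 + 0.9 * 19.0
M90 = 20.4 dN.m

20.4 dN.m


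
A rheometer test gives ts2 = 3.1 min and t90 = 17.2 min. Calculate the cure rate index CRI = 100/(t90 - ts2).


CRI = 100 / (t90 - ts2)
= 100 / (17.2 - 3.1)
= 100 / 14.1
= 7.09 min^-1

7.09 min^-1


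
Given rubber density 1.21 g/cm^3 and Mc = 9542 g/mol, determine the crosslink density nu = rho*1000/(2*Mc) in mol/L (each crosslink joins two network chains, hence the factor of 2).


nu = rho * 1000 / (2 * Mc)
nu = 1.21 * 1000 / (2 * 9542)
nu = 1210.0 / 19084
nu = 0.0634 mol/L

0.0634 mol/L


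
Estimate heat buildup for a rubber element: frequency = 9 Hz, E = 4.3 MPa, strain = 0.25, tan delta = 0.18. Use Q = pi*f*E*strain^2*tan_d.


Q = pi * f * E * strain^2 * tan_d
= pi * 9 * 4.3 * 0.25^2 * 0.18
= pi * 9 * 4.3 * 0.0625 * 0.18
= 1.3678

Q = 1.3678


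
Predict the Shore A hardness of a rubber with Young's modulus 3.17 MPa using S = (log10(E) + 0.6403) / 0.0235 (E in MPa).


log10(E) = 0.0235*S - 0.6403  =>  S = (log10(E) + 0.6403) / 0.0235
log10(3.17) = 0.501059
S = (0.501059 + 0.6403) / 0.0235 = 1.141359 / 0.0235
S = 48.6

Shore A = 48.6


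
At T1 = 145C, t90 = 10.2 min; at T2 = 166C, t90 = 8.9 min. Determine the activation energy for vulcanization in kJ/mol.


T1 = 418.15 K, T2 = 439.15 K
1/T1 - 1/T2 = 1.1436e-04
ln(t1/t2) = ln(10.2/8.9) = 0.1363
Ea = 8.314 * 0.1363 / 1.1436e-04 = 9911.6892 J/mol
Ea = 9.91 kJ/mol

9.91 kJ/mol


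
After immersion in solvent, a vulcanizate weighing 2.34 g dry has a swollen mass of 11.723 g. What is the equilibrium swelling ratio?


Q = W_swollen / W_dry
Q = 11.723 / 2.34
Q = 5.01

Q = 5.01


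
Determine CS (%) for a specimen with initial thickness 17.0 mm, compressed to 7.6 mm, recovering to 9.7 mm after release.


CS = (t0 - recovered) / (t0 - ts) * 100
= (17.0 - 9.7) / (17.0 - 7.6) * 100
= 7.3 / 9.4 * 100
= 77.7%

77.7%


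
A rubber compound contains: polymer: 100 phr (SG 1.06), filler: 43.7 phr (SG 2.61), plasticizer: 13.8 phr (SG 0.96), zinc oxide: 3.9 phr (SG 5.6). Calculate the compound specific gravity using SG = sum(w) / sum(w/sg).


Sum of weights = 161.4
Volume contributions:
  polymer: 100/1.06 = 94.3396
  filler: 43.7/2.61 = 16.7433
  plasticizer: 13.8/0.96 = 14.3750
  zinc oxide: 3.9/5.6 = 0.6964
Sum of volumes = 126.1543
SG = 161.4 / 126.1543 = 1.279

SG = 1.279


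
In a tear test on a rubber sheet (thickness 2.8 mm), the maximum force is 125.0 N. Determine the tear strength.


Tear strength = force / thickness
= 125.0 / 2.8
= 44.64 N/mm

44.64 N/mm


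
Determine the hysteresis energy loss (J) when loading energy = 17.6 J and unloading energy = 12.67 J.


Hysteresis loss = loading - unloading
= 17.6 - 12.67
= 4.93 J

4.93 J


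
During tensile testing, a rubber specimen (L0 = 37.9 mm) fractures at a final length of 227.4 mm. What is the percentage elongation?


Elongation = (Lf - L0) / L0 * 100
= (227.4 - 37.9) / 37.9 * 100
= 189.5 / 37.9 * 100
= 500.0%

500.0%


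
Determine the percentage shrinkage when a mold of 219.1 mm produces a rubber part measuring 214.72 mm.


Shrinkage = (mold - part) / mold * 100
= (219.1 - 214.72) / 219.1 * 100
= 4.38 / 219.1 * 100
= 2.0%

2.0%


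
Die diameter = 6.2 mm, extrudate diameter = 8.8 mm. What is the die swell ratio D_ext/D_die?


Die swell ratio = D_extrudate / D_die
= 8.8 / 6.2
= 1.419

Die swell = 1.419


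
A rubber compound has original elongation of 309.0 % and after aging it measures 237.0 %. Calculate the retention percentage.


Retention = aged / original * 100
= 237.0 / 309.0 * 100
= 76.7%

76.7%


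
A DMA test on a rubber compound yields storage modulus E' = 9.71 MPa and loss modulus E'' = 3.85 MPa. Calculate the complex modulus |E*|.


|E*| = sqrt(E'^2 + E''^2)
= sqrt(9.71^2 + 3.85^2)
= sqrt(94.2841 + 14.8225)
= 10.445 MPa

10.445 MPa


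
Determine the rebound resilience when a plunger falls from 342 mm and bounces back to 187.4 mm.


Resilience = h_rebound / h_drop * 100
= 187.4 / 342 * 100
= 54.8%

54.8%


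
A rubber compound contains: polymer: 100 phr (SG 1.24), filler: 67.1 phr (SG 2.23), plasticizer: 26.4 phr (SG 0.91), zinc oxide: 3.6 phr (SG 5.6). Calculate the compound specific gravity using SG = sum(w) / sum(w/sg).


Sum of weights = 197.1
Volume contributions:
  polymer: 100/1.24 = 80.6452
  filler: 67.1/2.23 = 30.0897
  plasticizer: 26.4/0.91 = 29.0110
  zinc oxide: 3.6/5.6 = 0.6429
Sum of volumes = 140.3887
SG = 197.1 / 140.3887 = 1.404

SG = 1.404


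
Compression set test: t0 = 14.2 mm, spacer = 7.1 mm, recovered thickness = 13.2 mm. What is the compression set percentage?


CS = (t0 - recovered) / (t0 - ts) * 100
= (14.2 - 13.2) / (14.2 - 7.1) * 100
= 1.0 / 7.1 * 100
= 14.1%

14.1%


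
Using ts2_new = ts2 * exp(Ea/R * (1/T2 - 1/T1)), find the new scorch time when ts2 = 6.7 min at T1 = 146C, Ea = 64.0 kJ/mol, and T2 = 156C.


Convert temperatures: T1 = 146 + 273.15 = 419.15 K, T2 = 156 + 273.15 = 429.15 K
ts2_new = 6.7 * exp(64000 / 8.314 * (1/429.15 - 1/419.15))
1/T2 - 1/T1 = -5.5593e-05
ts2_new = 4.37 min

4.37 min


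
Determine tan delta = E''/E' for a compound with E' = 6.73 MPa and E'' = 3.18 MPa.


tan delta = E'' / E'
= 3.18 / 6.73
= 0.4725

tan delta = 0.4725


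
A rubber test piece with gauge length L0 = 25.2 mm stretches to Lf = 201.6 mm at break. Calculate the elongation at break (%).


Elongation = (Lf - L0) / L0 * 100
= (201.6 - 25.2) / 25.2 * 100
= 176.4 / 25.2 * 100
= 700.0%

700.0%


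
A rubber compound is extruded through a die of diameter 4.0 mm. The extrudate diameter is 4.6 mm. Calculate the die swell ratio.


Die swell ratio = D_extrudate / D_die
= 4.6 / 4.0
= 1.15

Die swell = 1.15


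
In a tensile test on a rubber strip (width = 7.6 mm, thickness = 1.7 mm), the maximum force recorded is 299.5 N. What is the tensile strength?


Area = width * thickness = 7.6 * 1.7 = 12.92 mm^2
TS = force / area = 299.5 / 12.92 = 23.18 MPa

23.18 MPa


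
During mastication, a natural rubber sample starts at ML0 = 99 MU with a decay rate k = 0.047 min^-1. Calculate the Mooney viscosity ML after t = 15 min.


ML = ML0 * exp(-k * t)
ML = 99 * exp(-0.047 * 15)
ML = 99 * 0.4941
ML = 48.92 MU

48.92 MU


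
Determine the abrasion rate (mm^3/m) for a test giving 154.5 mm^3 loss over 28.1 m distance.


Rate = volume_loss / distance
= 154.5 / 28.1
= 5.498 mm^3/m

5.498 mm^3/m


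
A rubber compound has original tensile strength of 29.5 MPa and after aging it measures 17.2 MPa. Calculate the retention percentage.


Retention = aged / original * 100
= 17.2 / 29.5 * 100
= 58.3%

58.3%


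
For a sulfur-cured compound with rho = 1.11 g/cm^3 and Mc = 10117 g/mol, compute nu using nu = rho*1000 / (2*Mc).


nu = rho * 1000 / (2 * Mc)
nu = 1.11 * 1000 / (2 * 10117)
nu = 1110.0 / 20234
nu = 0.0549 mol/L

0.0549 mol/L


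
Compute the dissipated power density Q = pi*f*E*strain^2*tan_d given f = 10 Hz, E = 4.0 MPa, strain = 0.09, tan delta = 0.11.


Q = pi * f * E * strain^2 * tan_d
= pi * 10 * 4.0 * 0.09^2 * 0.11
= pi * 10 * 4.0 * 0.0081 * 0.11
= 0.1120

Q = 0.1120


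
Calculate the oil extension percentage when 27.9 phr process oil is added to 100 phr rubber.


Oil % = oil / (100 + oil) * 100
= 27.9 / (100 + 27.9) * 100
= 27.9 / 127.9 * 100
= 21.81%

21.81%


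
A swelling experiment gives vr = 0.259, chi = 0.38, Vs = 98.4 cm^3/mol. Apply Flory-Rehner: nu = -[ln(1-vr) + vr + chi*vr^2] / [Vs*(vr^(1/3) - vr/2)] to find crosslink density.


ln(1 - vr) = ln(1 - 0.259) = -0.2998
Numerator = -((-0.2998) + 0.259 + 0.38 * 0.259^2) = 0.0153
Denominator = 98.4 * (0.259^(1/3) - 0.259/2) = 49.9804
nu = 0.0153 / 49.9804 = 3.0540e-04 mol/cm^3

3.0540e-04 mol/cm^3


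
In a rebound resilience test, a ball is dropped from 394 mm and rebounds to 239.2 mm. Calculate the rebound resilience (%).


Resilience = h_rebound / h_drop * 100
= 239.2 / 394 * 100
= 60.7%

60.7%


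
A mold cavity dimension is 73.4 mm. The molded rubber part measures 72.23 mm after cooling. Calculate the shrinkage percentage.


Shrinkage = (mold - part) / mold * 100
= (73.4 - 72.23) / 73.4 * 100
= 1.17 / 73.4 * 100
= 1.59%

1.59%


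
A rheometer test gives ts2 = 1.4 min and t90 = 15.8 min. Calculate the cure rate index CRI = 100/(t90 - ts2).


CRI = 100 / (t90 - ts2)
= 100 / (15.8 - 1.4)
= 100 / 14.4
= 6.94 min^-1

6.94 min^-1


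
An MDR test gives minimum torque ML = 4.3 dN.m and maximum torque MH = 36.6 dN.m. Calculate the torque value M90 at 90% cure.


M90 = ML + 0.9 * (MH - ML)
M90 = 4.3 + 0.9 * (36.6 - 4.3)
M90 = 4.3 + 0.9 * 32.3
M90 = 33.37 dN.m

33.37 dN.m


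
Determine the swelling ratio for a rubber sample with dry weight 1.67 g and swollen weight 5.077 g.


Q = W_swollen / W_dry
Q = 5.077 / 1.67
Q = 3.04

Q = 3.04


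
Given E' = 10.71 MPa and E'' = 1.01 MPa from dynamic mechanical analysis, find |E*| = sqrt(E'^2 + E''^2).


|E*| = sqrt(E'^2 + E''^2)
= sqrt(10.71^2 + 1.01^2)
= sqrt(114.7041 + 1.0201)
= 10.758 MPa

10.758 MPa


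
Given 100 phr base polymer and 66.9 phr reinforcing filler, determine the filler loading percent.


Filler % = filler / (rubber + filler) * 100
= 66.9 / (100 + 66.9) * 100
= 66.9 / 166.9 * 100
= 40.08%

40.08%


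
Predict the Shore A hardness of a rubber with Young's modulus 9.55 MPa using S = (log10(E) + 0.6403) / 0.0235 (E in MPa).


log10(E) = 0.0235*S - 0.6403  =>  S = (log10(E) + 0.6403) / 0.0235
log10(9.55) = 0.980003
S = (0.980003 + 0.6403) / 0.0235 = 1.620303 / 0.0235
S = 68.9

Shore A = 68.9


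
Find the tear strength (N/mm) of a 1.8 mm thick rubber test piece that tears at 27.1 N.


Tear strength = force / thickness
= 27.1 / 1.8
= 15.06 N/mm

15.06 N/mm


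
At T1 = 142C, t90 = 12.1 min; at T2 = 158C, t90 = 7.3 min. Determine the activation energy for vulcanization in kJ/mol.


T1 = 415.15 K, T2 = 431.15 K
1/T1 - 1/T2 = 8.9390e-05
ln(t1/t2) = ln(12.1/7.3) = 0.5053
Ea = 8.314 * 0.5053 / 8.9390e-05 = 47000.1778 J/mol
Ea = 47.0 kJ/mol

47.0 kJ/mol


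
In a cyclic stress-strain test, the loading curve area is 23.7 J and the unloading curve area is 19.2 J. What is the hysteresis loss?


Hysteresis loss = loading - unloading
= 23.7 - 19.2
= 4.5 J

4.5 J


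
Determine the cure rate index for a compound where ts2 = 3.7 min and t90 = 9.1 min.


CRI = 100 / (t90 - ts2)
= 100 / (9.1 - 3.7)
= 100 / 5.4
= 18.52 min^-1

18.52 min^-1


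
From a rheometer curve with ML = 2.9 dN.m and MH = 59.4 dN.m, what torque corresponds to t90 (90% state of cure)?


M90 = ML + 0.9 * (MH - ML)
M90 = 2.9 + 0.9 * (59.4 - 2.9)
M90 = 2.9 + 0.9 * 56.5
M90 = 53.75 dN.m

53.75 dN.m


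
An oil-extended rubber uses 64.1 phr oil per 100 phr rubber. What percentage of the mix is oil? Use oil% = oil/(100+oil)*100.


Oil % = oil / (100 + oil) * 100
= 64.1 / (100 + 64.1) * 100
= 64.1 / 164.1 * 100
= 39.06%

39.06%


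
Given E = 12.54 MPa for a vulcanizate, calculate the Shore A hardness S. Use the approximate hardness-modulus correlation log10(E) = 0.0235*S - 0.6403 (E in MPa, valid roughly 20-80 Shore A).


log10(E) = 0.0235*S - 0.6403  =>  S = (log10(E) + 0.6403) / 0.0235
log10(12.54) = 1.098298
S = (1.098298 + 0.6403) / 0.0235 = 1.738598 / 0.0235
S = 74.0

Shore A = 74.0


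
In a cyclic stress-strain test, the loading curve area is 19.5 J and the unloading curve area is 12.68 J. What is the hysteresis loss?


Hysteresis loss = loading - unloading
= 19.5 - 12.68
= 6.82 J

6.82 J


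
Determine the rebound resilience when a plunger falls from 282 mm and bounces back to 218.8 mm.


Resilience = h_rebound / h_drop * 100
= 218.8 / 282 * 100
= 77.6%

77.6%


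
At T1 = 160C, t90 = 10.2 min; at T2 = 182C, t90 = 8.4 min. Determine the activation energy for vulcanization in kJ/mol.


T1 = 433.15 K, T2 = 455.15 K
1/T1 - 1/T2 = 1.1159e-04
ln(t1/t2) = ln(10.2/8.4) = 0.1942
Ea = 8.314 * 0.1942 / 1.1159e-04 = 14465.4202 J/mol
Ea = 14.47 kJ/mol

14.47 kJ/mol


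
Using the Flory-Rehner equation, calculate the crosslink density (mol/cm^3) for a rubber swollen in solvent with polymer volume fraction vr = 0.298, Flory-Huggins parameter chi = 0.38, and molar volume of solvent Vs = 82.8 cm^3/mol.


ln(1 - vr) = ln(1 - 0.298) = -0.3538
Numerator = -((-0.3538) + 0.298 + 0.38 * 0.298^2) = 0.0221
Denominator = 82.8 * (0.298^(1/3) - 0.298/2) = 42.9684
nu = 0.0221 / 42.9684 = 5.1378e-04 mol/cm^3

5.1378e-04 mol/cm^3


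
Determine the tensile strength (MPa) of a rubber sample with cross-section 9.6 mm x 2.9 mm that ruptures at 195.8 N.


Area = width * thickness = 9.6 * 2.9 = 27.84 mm^2
TS = force / area = 195.8 / 27.84 = 7.03 MPa

7.03 MPa


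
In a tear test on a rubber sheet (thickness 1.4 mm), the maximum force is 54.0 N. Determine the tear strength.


Tear strength = force / thickness
= 54.0 / 1.4
= 38.57 N/mm

38.57 N/mm


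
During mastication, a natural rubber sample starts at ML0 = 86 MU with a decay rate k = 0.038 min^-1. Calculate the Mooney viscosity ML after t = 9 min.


ML = ML0 * exp(-k * t)
ML = 86 * exp(-0.038 * 9)
ML = 86 * 0.7103
ML = 61.09 MU

61.09 MU


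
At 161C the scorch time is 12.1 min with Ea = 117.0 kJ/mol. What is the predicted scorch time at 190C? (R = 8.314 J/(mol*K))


Convert temperatures: T1 = 161 + 273.15 = 434.15 K, T2 = 190 + 273.15 = 463.15 K
ts2_new = 12.1 * exp(117000 / 8.314 * (1/463.15 - 1/434.15))
1/T2 - 1/T1 = -1.4422e-04
ts2_new = 1.59 min

1.59 min


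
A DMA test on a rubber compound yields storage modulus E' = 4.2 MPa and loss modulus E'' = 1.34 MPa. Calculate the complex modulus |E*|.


|E*| = sqrt(E'^2 + E''^2)
= sqrt(4.2^2 + 1.34^2)
= sqrt(17.6400 + 1.7956)
= 4.409 MPa

4.409 MPa


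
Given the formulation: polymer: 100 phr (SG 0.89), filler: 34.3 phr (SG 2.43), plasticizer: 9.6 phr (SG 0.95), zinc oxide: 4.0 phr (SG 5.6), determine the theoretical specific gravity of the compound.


Sum of weights = 147.9
Volume contributions:
  polymer: 100/0.89 = 112.3596
  filler: 34.3/2.43 = 14.1152
  plasticizer: 9.6/0.95 = 10.1053
  zinc oxide: 4.0/5.6 = 0.7143
Sum of volumes = 137.2943
SG = 147.9 / 137.2943 = 1.077

SG = 1.077


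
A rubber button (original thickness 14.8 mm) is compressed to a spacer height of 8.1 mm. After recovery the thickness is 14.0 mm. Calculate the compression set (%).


CS = (t0 - recovered) / (t0 - ts) * 100
= (14.8 - 14.0) / (14.8 - 8.1) * 100
= 0.8 / 6.7 * 100
= 11.9%

11.9%


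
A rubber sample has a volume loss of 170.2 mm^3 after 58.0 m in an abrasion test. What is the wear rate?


Rate = volume_loss / distance
= 170.2 / 58.0
= 2.934 mm^3/m

2.934 mm^3/m


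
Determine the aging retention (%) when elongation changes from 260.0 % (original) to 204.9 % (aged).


Retention = aged / original * 100
= 204.9 / 260.0 * 100
= 78.8%

78.8%


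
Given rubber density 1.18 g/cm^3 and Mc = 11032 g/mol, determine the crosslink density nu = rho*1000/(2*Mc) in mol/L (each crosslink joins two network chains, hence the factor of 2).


nu = rho * 1000 / (2 * Mc)
nu = 1.18 * 1000 / (2 * 11032)
nu = 1180.0 / 22064
nu = 0.0535 mol/L

0.0535 mol/L


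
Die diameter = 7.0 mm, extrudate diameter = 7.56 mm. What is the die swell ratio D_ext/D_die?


Die swell ratio = D_extrudate / D_die
= 7.56 / 7.0
= 1.08

Die swell = 1.08


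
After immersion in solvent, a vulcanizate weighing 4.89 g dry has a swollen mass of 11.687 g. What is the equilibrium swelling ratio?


Q = W_swollen / W_dry
Q = 11.687 / 4.89
Q = 2.39

Q = 2.39


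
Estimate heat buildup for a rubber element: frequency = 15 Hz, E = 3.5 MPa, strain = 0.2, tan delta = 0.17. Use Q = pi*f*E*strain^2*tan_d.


Q = pi * f * E * strain^2 * tan_d
= pi * 15 * 3.5 * 0.2^2 * 0.17
= pi * 15 * 3.5 * 0.0400 * 0.17
= 1.1215

Q = 1.1215


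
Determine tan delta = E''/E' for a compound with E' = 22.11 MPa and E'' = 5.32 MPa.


tan delta = E'' / E'
= 5.32 / 22.11
= 0.2406

tan delta = 0.2406


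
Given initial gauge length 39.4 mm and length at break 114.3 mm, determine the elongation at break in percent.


Elongation = (Lf - L0) / L0 * 100
= (114.3 - 39.4) / 39.4 * 100
= 74.9 / 39.4 * 100
= 190.1%

190.1%


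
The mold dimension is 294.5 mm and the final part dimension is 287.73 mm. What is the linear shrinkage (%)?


Shrinkage = (mold - part) / mold * 100
= (294.5 - 287.73) / 294.5 * 100
= 6.77 / 294.5 * 100
= 2.3%

2.3%


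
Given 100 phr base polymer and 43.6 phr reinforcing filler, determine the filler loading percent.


Filler % = filler / (rubber + filler) * 100
= 43.6 / (100 + 43.6) * 100
= 43.6 / 143.6 * 100
= 30.36%

30.36%


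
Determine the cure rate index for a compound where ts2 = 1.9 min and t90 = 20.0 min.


CRI = 100 / (t90 - ts2)
= 100 / (20.0 - 1.9)
= 100 / 18.1
= 5.52 min^-1

5.52 min^-1


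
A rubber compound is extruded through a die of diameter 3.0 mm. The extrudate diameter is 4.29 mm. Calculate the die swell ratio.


Die swell ratio = D_extrudate / D_die
= 4.29 / 3.0
= 1.43

Die swell = 1.43


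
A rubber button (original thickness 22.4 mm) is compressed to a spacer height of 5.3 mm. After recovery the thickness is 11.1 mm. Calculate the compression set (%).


CS = (t0 - recovered) / (t0 - ts) * 100
= (22.4 - 11.1) / (22.4 - 5.3) * 100
= 11.3 / 17.1 * 100
= 66.1%

66.1%


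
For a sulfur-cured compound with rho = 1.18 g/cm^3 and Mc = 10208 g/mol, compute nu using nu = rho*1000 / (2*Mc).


nu = rho * 1000 / (2 * Mc)
nu = 1.18 * 1000 / (2 * 10208)
nu = 1180.0 / 20416
nu = 0.0578 mol/L

0.0578 mol/L


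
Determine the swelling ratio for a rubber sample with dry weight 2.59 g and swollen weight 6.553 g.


Q = W_swollen / W_dry
Q = 6.553 / 2.59
Q = 2.53

Q = 2.53


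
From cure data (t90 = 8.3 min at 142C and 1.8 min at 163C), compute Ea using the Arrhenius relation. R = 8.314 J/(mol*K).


T1 = 415.15 K, T2 = 436.15 K
1/T1 - 1/T2 = 1.1598e-04
ln(t1/t2) = ln(8.3/1.8) = 1.5285
Ea = 8.314 * 1.5285 / 1.1598e-04 = 109569.1359 J/mol
Ea = 109.57 kJ/mol

109.57 kJ/mol


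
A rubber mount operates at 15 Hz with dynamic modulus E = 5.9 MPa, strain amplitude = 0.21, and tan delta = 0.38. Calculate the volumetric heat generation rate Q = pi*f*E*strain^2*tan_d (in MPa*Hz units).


Q = pi * f * E * strain^2 * tan_d
= pi * 15 * 5.9 * 0.21^2 * 0.38
= pi * 15 * 5.9 * 0.0441 * 0.38
= 4.6592

Q = 4.6592


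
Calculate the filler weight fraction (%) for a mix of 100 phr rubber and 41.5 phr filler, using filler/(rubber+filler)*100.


Filler % = filler / (rubber + filler) * 100
= 41.5 / (100 + 41.5) * 100
= 41.5 / 141.5 * 100
= 29.33%

29.33%


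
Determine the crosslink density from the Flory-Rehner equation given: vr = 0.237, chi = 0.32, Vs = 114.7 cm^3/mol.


ln(1 - vr) = ln(1 - 0.237) = -0.2705
Numerator = -((-0.2705) + 0.237 + 0.32 * 0.237^2) = 0.0155
Denominator = 114.7 * (0.237^(1/3) - 0.237/2) = 57.3897
nu = 0.0155 / 57.3897 = 2.7049e-04 mol/cm^3

2.7049e-04 mol/cm^3


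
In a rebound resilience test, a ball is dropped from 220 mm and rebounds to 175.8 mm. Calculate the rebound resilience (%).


Resilience = h_rebound / h_drop * 100
= 175.8 / 220 * 100
= 79.9%

79.9%


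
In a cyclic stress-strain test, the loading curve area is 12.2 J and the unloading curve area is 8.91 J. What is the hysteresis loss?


Hysteresis loss = loading - unloading
= 12.2 - 8.91
= 3.29 J

3.29 J


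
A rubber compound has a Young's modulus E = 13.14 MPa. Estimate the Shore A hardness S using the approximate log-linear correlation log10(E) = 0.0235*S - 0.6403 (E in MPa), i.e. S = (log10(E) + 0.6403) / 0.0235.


log10(E) = 0.0235*S - 0.6403  =>  S = (log10(E) + 0.6403) / 0.0235
log10(13.14) = 1.118595
S = (1.118595 + 0.6403) / 0.0235 = 1.758895 / 0.0235
S = 74.8

Shore A = 74.8


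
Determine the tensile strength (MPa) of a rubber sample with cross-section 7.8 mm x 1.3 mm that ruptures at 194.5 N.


Area = width * thickness = 7.8 * 1.3 = 10.14 mm^2
TS = force / area = 194.5 / 10.14 = 19.18 MPa

19.18 MPa


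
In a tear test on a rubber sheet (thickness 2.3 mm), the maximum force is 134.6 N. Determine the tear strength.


Tear strength = force / thickness
= 134.6 / 2.3
= 58.52 N/mm

58.52 N/mm


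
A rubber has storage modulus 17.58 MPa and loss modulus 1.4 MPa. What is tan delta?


tan delta = E'' / E'
= 1.4 / 17.58
= 0.0796

tan delta = 0.0796


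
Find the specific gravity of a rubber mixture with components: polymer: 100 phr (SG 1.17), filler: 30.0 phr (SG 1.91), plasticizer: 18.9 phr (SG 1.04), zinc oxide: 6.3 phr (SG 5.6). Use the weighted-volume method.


Sum of weights = 155.2
Volume contributions:
  polymer: 100/1.17 = 85.4701
  filler: 30.0/1.91 = 15.7068
  plasticizer: 18.9/1.04 = 18.1731
  zinc oxide: 6.3/5.6 = 1.1250
Sum of volumes = 120.4750
SG = 155.2 / 120.4750 = 1.288

SG = 1.288


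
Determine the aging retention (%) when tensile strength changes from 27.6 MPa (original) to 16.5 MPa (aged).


Retention = aged / original * 100
= 16.5 / 27.6 * 100
= 59.8%

59.8%


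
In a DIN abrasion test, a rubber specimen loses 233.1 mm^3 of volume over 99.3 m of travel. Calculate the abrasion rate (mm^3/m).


Rate = volume_loss / distance
= 233.1 / 99.3
= 2.347 mm^3/m

2.347 mm^3/m


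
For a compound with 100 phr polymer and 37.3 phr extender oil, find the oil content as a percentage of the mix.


Oil % = oil / (100 + oil) * 100
= 37.3 / (100 + 37.3) * 100
= 37.3 / 137.3 * 100
= 27.17%

27.17%


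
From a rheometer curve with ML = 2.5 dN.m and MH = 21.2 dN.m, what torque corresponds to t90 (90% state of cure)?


M90 = ML + 0.9 * (MH - ML)
M90 = 2.5 + 0.9 * (21.2 - 2.5)
M90 = 2.5 + 0.9 * 18.7
M90 = 19.33 dN.m

19.33 dN.m


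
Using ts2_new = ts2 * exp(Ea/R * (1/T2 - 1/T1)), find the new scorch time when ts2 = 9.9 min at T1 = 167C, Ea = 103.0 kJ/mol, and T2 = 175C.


Convert temperatures: T1 = 167 + 273.15 = 440.15 K, T2 = 175 + 273.15 = 448.15 K
ts2_new = 9.9 * exp(103000 / 8.314 * (1/448.15 - 1/440.15))
1/T2 - 1/T1 = -4.0557e-05
ts2_new = 5.99 min

5.99 min


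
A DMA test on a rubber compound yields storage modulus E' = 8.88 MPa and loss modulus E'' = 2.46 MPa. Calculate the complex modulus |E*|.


|E*| = sqrt(E'^2 + E''^2)
= sqrt(8.88^2 + 2.46^2)
= sqrt(78.8544 + 6.0516)
= 9.214 MPa

9.214 MPa


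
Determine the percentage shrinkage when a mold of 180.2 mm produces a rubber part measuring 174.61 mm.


Shrinkage = (mold - part) / mold * 100
= (180.2 - 174.61) / 180.2 * 100
= 5.59 / 180.2 * 100
= 3.1%

3.1%


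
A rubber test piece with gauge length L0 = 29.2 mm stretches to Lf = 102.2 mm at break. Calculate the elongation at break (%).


Elongation = (Lf - L0) / L0 * 100
= (102.2 - 29.2) / 29.2 * 100
= 73.0 / 29.2 * 100
= 250.0%

250.0%


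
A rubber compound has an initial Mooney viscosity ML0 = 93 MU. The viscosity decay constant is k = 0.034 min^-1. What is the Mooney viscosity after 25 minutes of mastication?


ML = ML0 * exp(-k * t)
ML = 93 * exp(-0.034 * 25)
ML = 93 * 0.4274
ML = 39.75 MU

39.75 MU


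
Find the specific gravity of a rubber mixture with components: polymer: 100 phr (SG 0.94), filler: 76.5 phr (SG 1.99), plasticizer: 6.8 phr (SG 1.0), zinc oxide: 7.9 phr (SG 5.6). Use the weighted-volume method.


Sum of weights = 191.2
Volume contributions:
  polymer: 100/0.94 = 106.3830
  filler: 76.5/1.99 = 38.4422
  plasticizer: 6.8/1.0 = 6.8000
  zinc oxide: 7.9/5.6 = 1.4107
Sum of volumes = 153.0359
SG = 191.2 / 153.0359 = 1.249

SG = 1.249


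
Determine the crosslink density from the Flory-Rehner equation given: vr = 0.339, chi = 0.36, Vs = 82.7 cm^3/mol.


ln(1 - vr) = ln(1 - 0.339) = -0.4140
Numerator = -((-0.4140) + 0.339 + 0.36 * 0.339^2) = 0.0336
Denominator = 82.7 * (0.339^(1/3) - 0.339/2) = 43.6464
nu = 0.0336 / 43.6464 = 7.7051e-04 mol/cm^3

7.7051e-04 mol/cm^3


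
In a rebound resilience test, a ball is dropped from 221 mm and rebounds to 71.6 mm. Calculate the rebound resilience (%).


Resilience = h_rebound / h_drop * 100
= 71.6 / 221 * 100
= 32.4%

32.4%


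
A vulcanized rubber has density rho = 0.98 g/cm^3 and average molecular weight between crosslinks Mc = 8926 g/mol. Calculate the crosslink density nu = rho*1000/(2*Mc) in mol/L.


nu = rho * 1000 / (2 * Mc)
nu = 0.98 * 1000 / (2 * 8926)
nu = 980.0 / 17852
nu = 0.0549 mol/L

0.0549 mol/L


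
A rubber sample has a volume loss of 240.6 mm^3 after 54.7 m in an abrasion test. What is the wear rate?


Rate = volume_loss / distance
= 240.6 / 54.7
= 4.399 mm^3/m

4.399 mm^3/m


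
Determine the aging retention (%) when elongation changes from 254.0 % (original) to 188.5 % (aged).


Retention = aged / original * 100
= 188.5 / 254.0 * 100
= 74.2%

74.2%


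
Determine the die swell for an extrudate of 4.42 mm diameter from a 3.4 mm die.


Die swell ratio = D_extrudate / D_die
= 4.42 / 3.4
= 1.3

Die swell = 1.3


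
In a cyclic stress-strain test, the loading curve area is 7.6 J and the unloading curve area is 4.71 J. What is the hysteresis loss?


Hysteresis loss = loading - unloading
= 7.6 - 4.71
= 2.89 J

2.89 J


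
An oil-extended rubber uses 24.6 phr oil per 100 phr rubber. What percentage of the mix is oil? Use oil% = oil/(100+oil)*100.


Oil % = oil / (100 + oil) * 100
= 24.6 / (100 + 24.6) * 100
= 24.6 / 124.6 * 100
= 19.74%

19.74%


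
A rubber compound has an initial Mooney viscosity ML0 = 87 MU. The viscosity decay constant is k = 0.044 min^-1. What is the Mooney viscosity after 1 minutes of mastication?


ML = ML0 * exp(-k * t)
ML = 87 * exp(-0.044 * 1)
ML = 87 * 0.9570
ML = 83.25 MU

83.25 MU


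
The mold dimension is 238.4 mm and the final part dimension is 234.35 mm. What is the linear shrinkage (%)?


Shrinkage = (mold - part) / mold * 100
= (238.4 - 234.35) / 238.4 * 100
= 4.05 / 238.4 * 100
= 1.7%

1.7%


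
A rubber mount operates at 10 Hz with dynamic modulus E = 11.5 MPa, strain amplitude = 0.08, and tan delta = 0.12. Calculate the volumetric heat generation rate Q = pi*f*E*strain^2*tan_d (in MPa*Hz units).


Q = pi * f * E * strain^2 * tan_d
= pi * 10 * 11.5 * 0.08^2 * 0.12
= pi * 10 * 11.5 * 0.0064 * 0.12
= 0.2775

Q = 0.2775


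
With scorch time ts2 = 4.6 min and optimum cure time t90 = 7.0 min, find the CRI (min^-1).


CRI = 100 / (t90 - ts2)
= 100 / (7.0 - 4.6)
= 100 / 2.4
= 41.67 min^-1

41.67 min^-1


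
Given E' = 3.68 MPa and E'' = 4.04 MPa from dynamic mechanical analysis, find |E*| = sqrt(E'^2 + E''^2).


|E*| = sqrt(E'^2 + E''^2)
= sqrt(3.68^2 + 4.04^2)
= sqrt(13.5424 + 16.3216)
= 5.465 MPa

5.465 MPa


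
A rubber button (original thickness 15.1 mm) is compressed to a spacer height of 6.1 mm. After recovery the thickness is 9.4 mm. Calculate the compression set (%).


CS = (t0 - recovered) / (t0 - ts) * 100
= (15.1 - 9.4) / (15.1 - 6.1) * 100
= 5.7 / 9.0 * 100
= 63.3%

63.3%


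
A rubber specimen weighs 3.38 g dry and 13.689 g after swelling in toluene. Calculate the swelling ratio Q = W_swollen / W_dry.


Q = W_swollen / W_dry
Q = 13.689 / 3.38
Q = 4.05

Q = 4.05


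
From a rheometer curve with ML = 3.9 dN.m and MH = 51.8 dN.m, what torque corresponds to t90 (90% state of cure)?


M90 = ML + 0.9 * (MH - ML)
M90 = 3.9 + 0.9 * (51.8 - 3.9)
M90 = 3.9 + 0.9 * 47.9
M90 = 47.01 dN.m

47.01 dN.m
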